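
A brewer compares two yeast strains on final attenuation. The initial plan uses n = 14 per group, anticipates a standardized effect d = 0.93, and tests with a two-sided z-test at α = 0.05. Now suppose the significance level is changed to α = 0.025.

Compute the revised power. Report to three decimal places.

δ = d·√(n/2) = 0.93 × √(14/2) = 2.4605 (unchanged). New critical value: z_{0.0125} = 2.241.
Revised power = Φ(δ − 2.241) + Φ(−δ − 2.241) = Φ(0.219) + Φ(-4.702) = 0.5867 + 0.0000 = 0.5867.

Power ≈ 0.587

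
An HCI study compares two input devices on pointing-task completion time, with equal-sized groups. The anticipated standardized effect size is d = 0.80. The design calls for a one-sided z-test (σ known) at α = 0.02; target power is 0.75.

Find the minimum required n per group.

n = 24 per group

For power 0.75 need Φ(δ − z_{0.02}) = 0.75, so δ = z_{0.02} + z_{0.25} = 2.054 + 0.674 = 2.728.
δ = d·√(n/2) ⇒ n = 2(δ/d)² = 2 × (2.728 / 0.80)² = 23.26.
Round up to the next whole unit.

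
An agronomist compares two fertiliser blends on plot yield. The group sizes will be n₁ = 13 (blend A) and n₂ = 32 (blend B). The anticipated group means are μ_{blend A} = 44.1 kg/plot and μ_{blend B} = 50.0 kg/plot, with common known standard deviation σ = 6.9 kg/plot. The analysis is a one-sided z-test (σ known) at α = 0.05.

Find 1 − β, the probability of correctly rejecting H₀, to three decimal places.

Standardized effect: d = |μ_{blend A} − μ_{blend B}| / σ = |44.1 − 50.0| / 6.9 = 0.8551
Noncentrality parameter: λ = d / √(1/n₁ + 1/n₂) = 0.8551 / √(1/13 + 1/32) = 2.5998
Critical value for a one-sided test at α = 0.05: z_α = 1.645.
Power = P(Z > 1.645 − λ) = Φ(0.955) = 0.8302.

Power ≈ 0.830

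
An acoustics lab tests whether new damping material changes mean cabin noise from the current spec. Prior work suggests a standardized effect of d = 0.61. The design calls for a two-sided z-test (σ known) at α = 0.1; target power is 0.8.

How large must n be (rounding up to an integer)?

For power 0.8 need Φ(δ − z_{0.05}) = 0.8, so δ = z_{0.05} + z_{0.20} = 1.645 + 0.842 = 2.486.
(For δ > 0 the lower-tail rejection region contributes negligibly to power, so the one-term inversion is standard.)
δ = d·√n ⇒ n = (δ/d)² = (2.486 / 0.61)² = 16.62.
Round up to the next whole unit.

n = 17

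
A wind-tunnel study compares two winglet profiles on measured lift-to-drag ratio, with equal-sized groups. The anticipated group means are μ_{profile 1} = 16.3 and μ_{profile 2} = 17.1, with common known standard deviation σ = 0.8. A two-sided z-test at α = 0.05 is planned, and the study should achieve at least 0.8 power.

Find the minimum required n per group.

Standardized effect: d = |μ_{profile 1} − μ_{profile 2}| / σ = |16.3 − 17.1| / 0.8 = 1.0000
Set Φ(δ − 1.960) = 0.8; then δ − 1.960 = Φ⁻¹(0.8) = 0.842, giving δ = 2.802.
(The Φ(−δ − z_{α/2}) term is vanishingly small for δ > 0 and is dropped in the standard sample-size formula.)
δ = d·√(n/2) ⇒ n = 2(δ/d)² = 2 × (2.802 / 1.0000)² = 15.70.
Round up to the next whole unit.

n = 16 per group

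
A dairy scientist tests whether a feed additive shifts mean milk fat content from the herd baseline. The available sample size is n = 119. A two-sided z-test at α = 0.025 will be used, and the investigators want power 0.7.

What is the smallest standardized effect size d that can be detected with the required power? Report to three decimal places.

d ≈ 0.254

Need Φ(δ − 2.241) = 0.7, so δ = 2.241 + 0.524 = 2.766.
(The second rejection-region term Φ(−δ − z_{α/2}) is negligible and dropped.)
δ = d·√n ⇒ d = δ/√n = 2.766/√119 = 0.2535.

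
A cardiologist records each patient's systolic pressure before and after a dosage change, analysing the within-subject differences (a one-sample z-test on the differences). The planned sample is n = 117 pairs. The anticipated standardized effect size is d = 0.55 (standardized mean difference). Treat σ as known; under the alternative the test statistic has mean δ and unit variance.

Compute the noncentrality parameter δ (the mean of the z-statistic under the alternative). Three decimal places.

The noncentrality parameter scales effect size by the design's sample-size factor: δ = d·√n = 0.55 × √117 = 5.9492

δ ≈ 5.949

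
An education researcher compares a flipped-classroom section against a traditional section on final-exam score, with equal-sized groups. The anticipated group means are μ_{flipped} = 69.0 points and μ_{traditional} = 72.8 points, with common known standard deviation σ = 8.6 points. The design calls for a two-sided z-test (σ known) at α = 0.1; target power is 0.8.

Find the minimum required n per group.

n = 64 per group

Standardized effect: d = |μ_{flipped} − μ_{traditional}| / σ = |69.0 − 72.8| / 8.6 = 0.4419
For power 0.8 need Φ(δ − z_{0.05}) = 0.8, so δ = z_{0.05} + z_{0.20} = 1.645 + 0.842 = 2.486.
(Ignoring the negligible lower-tail rejection probability gives the usual closed-form inversion.)
δ = d·√(n/2) ⇒ n = 2(δ/d)² = 2 × (2.486 / 0.4419)² = 63.33.
Rounding up, n = 64 per group.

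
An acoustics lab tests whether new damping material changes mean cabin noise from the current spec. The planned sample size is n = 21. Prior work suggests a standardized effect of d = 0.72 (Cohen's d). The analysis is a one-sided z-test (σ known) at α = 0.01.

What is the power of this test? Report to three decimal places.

Noncentrality parameter: δ = d·√n = 0.72 × √21 = 3.2995
Critical value for a one-sided test at α = 0.01: z_α = 2.326.
Power = Φ(δ − 2.326) = Φ(0.973) = 0.8347.

Power ≈ 0.835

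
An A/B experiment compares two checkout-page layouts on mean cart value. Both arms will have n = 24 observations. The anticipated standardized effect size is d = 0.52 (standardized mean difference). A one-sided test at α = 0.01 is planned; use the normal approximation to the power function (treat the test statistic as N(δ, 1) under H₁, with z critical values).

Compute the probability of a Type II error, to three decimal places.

β ≈ 0.700

Noncentrality parameter: δ = d·√(n/2) = 0.52 × √(24/2) = 1.8013
One-sided α = 0.01 → critical value z_{0.01} = 2.326.
Power = P(Z > 2.326 − δ) = Φ(-0.525) = 0.2998.
Type II error: β = 1 − power = 1 − 0.2998 = 0.7002.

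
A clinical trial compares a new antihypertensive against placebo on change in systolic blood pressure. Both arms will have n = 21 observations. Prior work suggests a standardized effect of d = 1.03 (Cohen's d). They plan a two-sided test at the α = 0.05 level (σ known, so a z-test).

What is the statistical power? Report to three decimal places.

Power ≈ 0.916

Noncentrality parameter: δ = d·√(n/2) = 1.03 × √(21/2) = 3.3376
Two-sided α = 0.05 → critical value z_{0.025} = 1.960.
Power = Φ(δ − 1.960) + Φ(−δ − 1.960) = Φ(1.378) + Φ(-5.298) = 0.9158 + 0.0000 = 0.9158.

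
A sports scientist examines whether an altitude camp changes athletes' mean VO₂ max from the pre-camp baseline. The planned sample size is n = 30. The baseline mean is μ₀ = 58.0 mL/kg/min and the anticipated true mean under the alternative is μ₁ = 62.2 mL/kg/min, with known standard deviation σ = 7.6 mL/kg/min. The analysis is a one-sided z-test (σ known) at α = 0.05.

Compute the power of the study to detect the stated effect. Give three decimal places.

Power ≈ 0.917

Standardized effect: d = |μ₁ − μ₀| / σ = |62.2 − 58.0| / 7.6 = 0.5526
Noncentrality parameter: δ = d·√n = 0.5526 × √30 = 3.0269
One-sided α = 0.05 → critical value z_{0.05} = 1.645.
Power = Φ(δ − 1.645) = Φ(1.382) = 0.9165.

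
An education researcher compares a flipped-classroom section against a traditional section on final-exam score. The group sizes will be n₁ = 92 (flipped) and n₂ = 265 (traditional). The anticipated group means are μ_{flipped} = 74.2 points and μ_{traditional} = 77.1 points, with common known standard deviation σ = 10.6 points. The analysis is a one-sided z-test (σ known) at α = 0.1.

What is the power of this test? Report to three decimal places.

Standardized effect: d = |μ_{flipped} − μ_{traditional}| / σ = |74.2 − 77.1| / 10.6 = 0.2736
Noncentrality parameter: δ = d / √(1/n₁ + 1/n₂) = 0.2736 / √(1/92 + 1/265) = 2.2609
Critical value for a one-sided test at α = 0.1: z_α = 1.282.
Power = P(Z > 1.282 − δ) = Φ(0.979) = 0.8363.

Power ≈ 0.836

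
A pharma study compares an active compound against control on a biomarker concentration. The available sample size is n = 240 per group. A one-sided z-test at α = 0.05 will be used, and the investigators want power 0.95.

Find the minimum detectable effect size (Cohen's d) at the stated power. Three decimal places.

Need Φ(δ − 1.645) = 0.95, so δ = 1.645 + 1.645 = 3.290.
δ = d·√(n/2) ⇒ d = δ/√(n/2) = 3.290/√(240/2) = 0.3003.

d ≈ 0.300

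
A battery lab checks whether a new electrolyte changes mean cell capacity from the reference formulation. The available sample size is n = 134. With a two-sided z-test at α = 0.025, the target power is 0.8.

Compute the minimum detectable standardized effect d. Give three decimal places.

d ≈ 0.266

Required noncentrality: δ = z_{0.0125} + z_{0.20} = 2.241 + 0.842 = 3.083.
(The second rejection-region term Φ(−δ − z_{α/2}) is negligible and dropped.)
δ = d·√n ⇒ d = δ/√n = 3.083/√134 = 0.2663.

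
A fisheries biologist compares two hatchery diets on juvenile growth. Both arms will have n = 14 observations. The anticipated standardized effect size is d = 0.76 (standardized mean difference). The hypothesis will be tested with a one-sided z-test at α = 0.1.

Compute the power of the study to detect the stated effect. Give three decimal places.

Noncentrality parameter: δ = d·√(n/2) = 0.76 × √(14/2) = 2.0108
Critical value for a one-sided test at α = 0.1: z_α = 1.282.
Power = P(Z > 1.282 − δ) = Φ(0.729) = 0.7671.

Power ≈ 0.767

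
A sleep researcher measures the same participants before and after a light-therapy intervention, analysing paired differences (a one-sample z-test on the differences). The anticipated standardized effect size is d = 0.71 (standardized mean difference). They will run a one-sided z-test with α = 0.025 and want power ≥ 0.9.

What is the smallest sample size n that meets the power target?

For power 0.9 need Φ(δ − z_{0.025}) = 0.9, so δ = z_{0.025} + z_{0.10} = 1.960 + 1.282 = 3.242.
δ = d·√n ⇒ n = (δ/d)² = (3.242 / 0.71)² = 20.84.
Rounding up, n = 21.

n = 21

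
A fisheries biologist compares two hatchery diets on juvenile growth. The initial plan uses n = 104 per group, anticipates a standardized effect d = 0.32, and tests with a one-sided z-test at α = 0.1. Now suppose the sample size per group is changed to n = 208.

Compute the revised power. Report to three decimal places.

With n = 208 per group: δ = d·√(n/2) = 0.32 × √(208/2) = 3.2634. Critical value z_{0.1} = 1.282.
Revised power = Φ(δ − 1.282) = Φ(1.982) = 0.9763.

Power ≈ 0.976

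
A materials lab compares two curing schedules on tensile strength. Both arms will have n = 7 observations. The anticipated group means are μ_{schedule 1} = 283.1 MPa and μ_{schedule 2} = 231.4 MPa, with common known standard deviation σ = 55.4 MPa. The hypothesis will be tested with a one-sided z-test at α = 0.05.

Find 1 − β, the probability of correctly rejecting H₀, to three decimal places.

Standardized effect: d = |μ_{schedule 1} − μ_{schedule 2}| / σ = |283.1 − 231.4| / 55.4 = 0.9332
Noncentrality parameter: δ = d·√(n/2) = 0.9332 × √(7/2) = 1.7459
Critical value for a one-sided test at α = 0.05: z_α = 1.645.
Power = P(Z > 1.645 − δ) = Φ(0.101) = 0.5402.

Power ≈ 0.540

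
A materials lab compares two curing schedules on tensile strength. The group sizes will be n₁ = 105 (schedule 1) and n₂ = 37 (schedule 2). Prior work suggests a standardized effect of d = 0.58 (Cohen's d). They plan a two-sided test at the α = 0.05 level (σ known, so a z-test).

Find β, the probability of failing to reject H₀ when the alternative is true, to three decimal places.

Noncentrality parameter: δ = d / √(1/n₁ + 1/n₂) = 0.58 / √(1/105 + 1/37) = 3.0337
Two-sided α = 0.05 → critical value z_{0.025} = 1.960.
Power = Φ(δ − 1.960) + Φ(−δ − 1.960) = Φ(1.074) + Φ(-4.994) = 0.8585 + 0.0000 = 0.8585.
Type II error: β = 1 − power = 1 − 0.8585 = 0.1415.

β ≈ 0.141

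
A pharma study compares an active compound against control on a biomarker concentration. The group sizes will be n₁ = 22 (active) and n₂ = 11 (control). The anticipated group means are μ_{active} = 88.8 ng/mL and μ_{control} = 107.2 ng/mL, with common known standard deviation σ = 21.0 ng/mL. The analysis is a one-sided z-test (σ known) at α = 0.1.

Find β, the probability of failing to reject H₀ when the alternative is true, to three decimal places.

Standardized effect: d = |μ_{active} − μ_{control}| / σ = |88.8 − 107.2| / 21.0 = 0.8762
Noncentrality parameter: δ = d / √(1/n₁ + 1/n₂) = 0.8762 / √(1/22 + 1/11) = 2.3727
One-sided α = 0.1 → critical value z_{0.1} = 1.282.
Power = P(Z > 1.282 − δ) = Φ(1.091) = 0.8624.
Type II error: β = 1 − power = 1 − 0.8624 = 0.1376.

β ≈ 0.138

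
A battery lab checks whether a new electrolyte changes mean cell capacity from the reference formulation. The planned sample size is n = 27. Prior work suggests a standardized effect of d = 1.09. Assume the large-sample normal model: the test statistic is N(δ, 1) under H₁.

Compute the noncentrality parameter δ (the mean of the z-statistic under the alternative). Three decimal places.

δ ≈ 5.664

δ = d·√n = 1.09 × √27 = 5.6638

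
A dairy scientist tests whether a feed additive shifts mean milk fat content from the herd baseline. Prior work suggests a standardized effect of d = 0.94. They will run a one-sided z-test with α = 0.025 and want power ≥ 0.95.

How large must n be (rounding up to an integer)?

n = 15

Set Φ(δ − 1.960) = 0.95; then δ − 1.960 = Φ⁻¹(0.95) = 1.645, giving δ = 3.605.
δ = d·√n ⇒ n = (δ/d)² = (3.605 / 0.94)² = 14.71.
Rounding up, n = 15.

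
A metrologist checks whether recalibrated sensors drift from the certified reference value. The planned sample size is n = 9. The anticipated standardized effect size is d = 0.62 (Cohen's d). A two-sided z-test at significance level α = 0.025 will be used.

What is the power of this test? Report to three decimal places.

Noncentrality parameter: δ = d·√n = 0.62 × √9 = 1.8600
Critical value for a two-sided test at α = 0.025: z_{α/2} = 2.241.
Power = Φ(δ − 2.241) + Φ(−δ − 2.241) = Φ(-0.381) + Φ(-4.101) = 0.3515 + 0.0000 = 0.3515.

Power ≈ 0.351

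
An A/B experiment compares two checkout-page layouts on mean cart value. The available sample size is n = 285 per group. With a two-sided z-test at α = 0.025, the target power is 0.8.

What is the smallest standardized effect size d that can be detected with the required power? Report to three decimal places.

d ≈ 0.258

Required noncentrality: δ = z_{0.0125} + z_{0.20} = 2.241 + 0.842 = 3.083.
(Lower-tail contribution to power is negligible for δ > 0.)
δ = d·√(n/2) ⇒ d = δ/√(n/2) = 3.083/√(285/2) = 0.2583.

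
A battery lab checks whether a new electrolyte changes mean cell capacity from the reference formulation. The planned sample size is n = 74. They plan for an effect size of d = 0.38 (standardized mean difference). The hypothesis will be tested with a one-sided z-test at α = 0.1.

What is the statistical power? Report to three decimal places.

Noncentrality parameter: δ = d·√n = 0.38 × √74 = 3.2689
One-sided α = 0.1 → critical value z_{0.1} = 1.282.
Power = P(Z > 1.282 − δ) = Φ(1.987) = 0.9766.

Power ≈ 0.977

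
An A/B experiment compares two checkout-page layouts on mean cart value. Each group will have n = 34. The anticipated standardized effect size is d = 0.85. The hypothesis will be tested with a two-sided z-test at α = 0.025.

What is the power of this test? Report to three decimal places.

Noncentrality parameter: δ = d·√(n/2) = 0.85 × √(34/2) = 3.5046
Two-sided α = 0.025 → critical value z_{0.0125} = 2.241.
Power = Φ(δ − 2.241) + Φ(−δ − 2.241) = Φ(1.263) + Φ(-5.746) = 0.8967 + 0.0000 = 0.8967.

Power ≈ 0.897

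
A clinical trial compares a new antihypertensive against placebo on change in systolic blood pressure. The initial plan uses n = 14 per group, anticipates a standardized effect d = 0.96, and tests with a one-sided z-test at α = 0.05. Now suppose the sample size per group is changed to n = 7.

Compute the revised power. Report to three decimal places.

With n = 7 per group: δ = d·√(n/2) = 0.96 × √(7/2) = 1.7960. Critical value z_{0.05} = 1.645.
Revised power = P(Z > 1.645 − δ) = Φ(0.151) = 0.5601.

Power ≈ 0.560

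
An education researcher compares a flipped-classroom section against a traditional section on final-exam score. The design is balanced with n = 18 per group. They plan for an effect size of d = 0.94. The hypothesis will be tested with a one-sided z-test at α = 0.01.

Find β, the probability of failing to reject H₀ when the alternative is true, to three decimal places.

Noncentrality parameter: δ = d·√(n/2) = 0.94 × √(18/2) = 2.8200
Critical value for a one-sided test at α = 0.01: z_α = 2.326.
Power = Φ(δ − 2.326) = Φ(0.494) = 0.6892.
Type II error: β = 1 − power = 1 − 0.6892 = 0.3108.

β ≈ 0.311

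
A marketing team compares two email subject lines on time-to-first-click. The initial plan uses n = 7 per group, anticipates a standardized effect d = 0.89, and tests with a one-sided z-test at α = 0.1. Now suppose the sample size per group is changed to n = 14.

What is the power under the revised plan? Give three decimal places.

With n = 14 per group: δ = d·√(n/2) = 0.89 × √(14/2) = 2.3547. Critical value z_{0.1} = 1.282.
Revised power = P(Z > 1.282 − δ) = Φ(1.073) = 0.8584.

Power ≈ 0.858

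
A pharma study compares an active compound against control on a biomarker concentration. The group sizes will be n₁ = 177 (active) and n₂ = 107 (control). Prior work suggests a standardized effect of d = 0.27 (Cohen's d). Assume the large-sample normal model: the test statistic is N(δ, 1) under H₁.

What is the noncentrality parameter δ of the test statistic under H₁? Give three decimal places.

δ ≈ 2.205

δ = d / √(1/n₁ + 1/n₂) = 0.27 / √(1/177 + 1/107) = 2.2049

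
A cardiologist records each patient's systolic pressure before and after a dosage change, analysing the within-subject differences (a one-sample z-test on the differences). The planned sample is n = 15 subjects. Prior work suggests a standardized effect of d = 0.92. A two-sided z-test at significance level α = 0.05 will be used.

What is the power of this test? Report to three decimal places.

Noncentrality parameter: δ = d·√n = 0.92 × √15 = 3.5631
Two-sided α = 0.05 → critical value z_{0.025} = 1.960.
Power = Φ(δ − 1.960) + Φ(−δ − 1.960) = Φ(1.603) + Φ(-5.523) = 0.9456 + 0.0000 = 0.9456.

Power ≈ 0.946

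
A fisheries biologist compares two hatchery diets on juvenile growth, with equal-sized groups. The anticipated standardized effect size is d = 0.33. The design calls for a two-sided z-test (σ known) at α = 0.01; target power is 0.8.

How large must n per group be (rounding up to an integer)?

Set Φ(δ − 2.576) = 0.8; then δ − 2.576 = Φ⁻¹(0.8) = 0.842, giving δ = 3.417.
(For δ > 0 the lower-tail rejection region contributes negligibly to power, so the one-term inversion is standard.)
δ = d·√(n/2) ⇒ n = 2(δ/d)² = 2 × (3.417 / 0.33)² = 214.49.
Round up to the next whole unit.

n = 215 per group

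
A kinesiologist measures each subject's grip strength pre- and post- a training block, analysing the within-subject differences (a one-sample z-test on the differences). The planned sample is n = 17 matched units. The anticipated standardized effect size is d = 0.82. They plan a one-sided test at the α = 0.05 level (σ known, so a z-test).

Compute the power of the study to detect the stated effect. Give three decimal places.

Noncentrality parameter: δ = d·√n = 0.82 × √17 = 3.3809
One-sided α = 0.05 → critical value z_{0.05} = 1.645.
Power = P(Z > 1.645 − δ) = Φ(1.736) = 0.9587.

Power ≈ 0.959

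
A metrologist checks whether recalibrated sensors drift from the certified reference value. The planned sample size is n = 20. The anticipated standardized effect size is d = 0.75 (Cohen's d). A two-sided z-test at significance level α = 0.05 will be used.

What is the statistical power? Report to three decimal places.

Noncentrality parameter: δ = d·√n = 0.75 × √20 = 3.3541
Critical value for a two-sided test at α = 0.05: z_{α/2} = 1.960.
Power = Φ(δ − 1.960) + Φ(−δ − 1.960) = Φ(1.394) + Φ(-5.314) = 0.9184 + 0.0000 = 0.9184.

Power ≈ 0.918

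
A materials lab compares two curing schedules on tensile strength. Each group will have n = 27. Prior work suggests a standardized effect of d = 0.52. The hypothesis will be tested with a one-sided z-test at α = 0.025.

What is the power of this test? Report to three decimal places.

Power ≈ 0.480

Noncentrality parameter: δ = d·√(n/2) = 0.52 × √(27/2) = 1.9106
One-sided α = 0.025 → critical value z_{0.025} = 1.960.
Power = Φ(δ − 1.960) = Φ(-0.049) = 0.4803.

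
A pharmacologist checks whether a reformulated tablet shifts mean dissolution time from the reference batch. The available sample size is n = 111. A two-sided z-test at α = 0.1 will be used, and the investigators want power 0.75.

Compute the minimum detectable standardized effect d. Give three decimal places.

d ≈ 0.220

Need Φ(δ − 1.645) = 0.75, so δ = 1.645 + 0.674 = 2.319.
(The second rejection-region term Φ(−δ − z_{α/2}) is negligible and dropped.)
δ = d·√n ⇒ d = δ/√n = 2.319/√111 = 0.2201.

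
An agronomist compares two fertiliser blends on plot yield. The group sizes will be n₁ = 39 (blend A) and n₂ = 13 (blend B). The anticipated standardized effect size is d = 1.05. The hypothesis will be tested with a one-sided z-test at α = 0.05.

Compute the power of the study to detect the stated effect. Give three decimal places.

Noncentrality parameter: δ = d / √(1/n₁ + 1/n₂) = 1.05 / √(1/39 + 1/13) = 3.2786
One-sided α = 0.05 → critical value z_{0.05} = 1.645.
Power = Φ(δ − 1.645) = Φ(1.634) = 0.9488.

Power ≈ 0.949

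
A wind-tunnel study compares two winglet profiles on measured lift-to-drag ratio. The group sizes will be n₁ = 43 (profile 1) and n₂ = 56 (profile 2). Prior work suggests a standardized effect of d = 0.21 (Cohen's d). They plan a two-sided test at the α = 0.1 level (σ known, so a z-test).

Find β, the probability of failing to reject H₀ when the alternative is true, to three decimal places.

Noncentrality parameter: δ = d / √(1/n₁ + 1/n₂) = 0.21 / √(1/43 + 1/56) = 1.0357
Critical value for a two-sided test at α = 0.1: z_{α/2} = 1.645.
Power = Φ(δ − 1.645) + Φ(−δ − 1.645) = Φ(-0.609) + Φ(-2.681) = 0.2712 + 0.0037 = 0.2749.
Type II error: β = 1 − power = 1 − 0.2749 = 0.7251.

β ≈ 0.725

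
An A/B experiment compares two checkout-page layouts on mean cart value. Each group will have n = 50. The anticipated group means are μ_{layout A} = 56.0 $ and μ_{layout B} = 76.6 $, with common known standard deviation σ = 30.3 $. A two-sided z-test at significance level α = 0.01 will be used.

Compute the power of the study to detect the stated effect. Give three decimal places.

Standardized effect: d = |μ_{layout A} − μ_{layout B}| / σ = |56.0 − 76.6| / 30.3 = 0.6799
Noncentrality parameter: δ = d·√(n/2) = 0.6799 × √(50/2) = 3.3993
Two-sided α = 0.01 → critical value z_{0.005} = 2.576.
Power = Φ(δ − 2.576) + Φ(−δ − 2.576) = Φ(0.824) + Φ(-5.975) = 0.7949 + 0.0000 = 0.7949.

Power ≈ 0.795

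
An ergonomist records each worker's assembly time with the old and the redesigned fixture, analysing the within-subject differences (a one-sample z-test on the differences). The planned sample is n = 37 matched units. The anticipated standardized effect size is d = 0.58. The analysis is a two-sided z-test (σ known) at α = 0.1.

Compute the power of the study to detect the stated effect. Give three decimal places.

Power ≈ 0.970

Noncentrality parameter: δ = d·√n = 0.58 × √37 = 3.5280
Two-sided α = 0.1 → critical value z_{0.05} = 1.645.
Power = Φ(δ − 1.645) + Φ(−δ − 1.645) = Φ(1.883) + Φ(-5.173) = 0.9702 + 0.0000 = 0.9702.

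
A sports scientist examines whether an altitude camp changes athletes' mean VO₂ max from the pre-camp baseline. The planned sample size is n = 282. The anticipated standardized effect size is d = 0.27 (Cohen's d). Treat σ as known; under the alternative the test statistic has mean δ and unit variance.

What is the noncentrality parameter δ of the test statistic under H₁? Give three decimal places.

δ ≈ 4.534

The noncentrality parameter scales effect size by the design's sample-size factor: δ = d·√n = 0.27 × √282 = 4.5341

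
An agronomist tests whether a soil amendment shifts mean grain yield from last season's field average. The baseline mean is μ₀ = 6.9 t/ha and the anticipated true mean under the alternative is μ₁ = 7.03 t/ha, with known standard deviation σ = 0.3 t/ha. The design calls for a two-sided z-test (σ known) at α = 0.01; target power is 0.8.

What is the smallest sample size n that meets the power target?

Standardized effect: d = |μ₁ − μ₀| / σ = |7.03 − 6.9| / 0.3 = 0.4333
Set Φ(δ − 2.576) = 0.8; then δ − 2.576 = Φ⁻¹(0.8) = 0.842, giving δ = 3.417.
(The Φ(−δ − z_{α/2}) term is vanishingly small for δ > 0 and is dropped in the standard sample-size formula.)
δ = d·√n ⇒ n = (δ/d)² = (3.417 / 0.4333)² = 62.20.
Round up to the next whole unit.

n = 63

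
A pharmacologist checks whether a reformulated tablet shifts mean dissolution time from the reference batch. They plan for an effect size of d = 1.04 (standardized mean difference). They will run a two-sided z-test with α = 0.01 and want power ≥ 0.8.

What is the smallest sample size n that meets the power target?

For power 0.8 need Φ(δ − z_{0.005}) = 0.8, so δ = z_{0.005} + z_{0.20} = 2.576 + 0.842 = 3.417.
(Ignoring the negligible lower-tail rejection probability gives the usual closed-form inversion.)
δ = d·√n ⇒ n = (δ/d)² = (3.417 / 1.04)² = 10.80.
Rounding up, n = 11.

n = 11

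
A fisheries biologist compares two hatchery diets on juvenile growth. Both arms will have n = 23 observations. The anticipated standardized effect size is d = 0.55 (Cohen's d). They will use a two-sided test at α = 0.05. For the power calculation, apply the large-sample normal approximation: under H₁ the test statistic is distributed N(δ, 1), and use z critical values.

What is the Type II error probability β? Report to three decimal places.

Noncentrality parameter: δ = d·√(n/2) = 0.55 × √(23/2) = 1.8651
Critical value for a two-sided test at α = 0.05: z_{α/2} = 1.960.
Power = Φ(δ − 1.960) + Φ(−δ − 1.960) = Φ(-0.095) + Φ(-3.825) = 0.4622 + 0.0001 = 0.4623.
Type II error: β = 1 − power = 1 − 0.4623 = 0.5377.

β ≈ 0.538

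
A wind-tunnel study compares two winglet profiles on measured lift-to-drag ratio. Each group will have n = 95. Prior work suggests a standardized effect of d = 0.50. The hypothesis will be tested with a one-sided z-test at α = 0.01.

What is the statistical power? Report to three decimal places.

Power ≈ 0.869

Noncentrality parameter: δ = d·√(n/2) = 0.50 × √(95/2) = 3.4460
One-sided α = 0.01 → critical value z_{0.01} = 2.326.
Power = P(Z > 2.326 − δ) = Φ(1.120) = 0.8686.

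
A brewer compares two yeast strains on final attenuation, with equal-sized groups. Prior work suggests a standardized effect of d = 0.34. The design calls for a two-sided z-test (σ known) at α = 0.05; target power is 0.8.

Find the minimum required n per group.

Set Φ(δ − 1.960) = 0.8; then δ − 1.960 = Φ⁻¹(0.8) = 0.842, giving δ = 2.802.
(The Φ(−δ − z_{α/2}) term is vanishingly small for δ > 0 and is dropped in the standard sample-size formula.)
δ = d·√(n/2) ⇒ n = 2(δ/d)² = 2 × (2.802 / 0.34)² = 135.79.
Round up to the next whole unit.

n = 136 per group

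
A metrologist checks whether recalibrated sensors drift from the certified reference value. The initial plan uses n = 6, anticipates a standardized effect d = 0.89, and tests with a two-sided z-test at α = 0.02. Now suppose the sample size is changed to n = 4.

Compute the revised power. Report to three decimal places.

Power ≈ 0.292

With n = 4: δ = d·√n = 0.89 × √4 = 1.7800. Critical value z_{0.01} = 2.326.
Revised power = Φ(δ − 2.326) + Φ(−δ − 2.326) = Φ(-0.546) + Φ(-4.106) = 0.2924 + 0.0000 = 0.2924.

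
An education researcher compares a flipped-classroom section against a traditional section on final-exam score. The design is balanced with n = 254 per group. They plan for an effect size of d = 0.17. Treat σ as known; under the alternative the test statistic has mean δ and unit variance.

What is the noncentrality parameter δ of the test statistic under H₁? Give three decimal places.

δ ≈ 1.916

The noncentrality parameter scales effect size by the design's sample-size factor: δ = d·√(n/2) = 0.17 × √(254/2) = 1.9158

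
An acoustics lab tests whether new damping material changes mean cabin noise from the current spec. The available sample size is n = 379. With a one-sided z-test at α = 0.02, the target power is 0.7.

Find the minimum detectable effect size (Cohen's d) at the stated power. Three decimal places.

Need Φ(δ − 2.054) = 0.7, so δ = 2.054 + 0.524 = 2.578.
δ = d·√n ⇒ d = δ/√n = 2.578/√379 = 0.1324.

d ≈ 0.132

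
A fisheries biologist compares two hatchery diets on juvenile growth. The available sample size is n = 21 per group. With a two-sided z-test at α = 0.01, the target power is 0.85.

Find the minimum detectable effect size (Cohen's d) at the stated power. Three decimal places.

Required noncentrality: δ = z_{0.005} + z_{0.15} = 2.576 + 1.036 = 3.612.
(Lower-tail contribution to power is negligible for δ > 0.)
δ = d·√(n/2) ⇒ d = δ/√(n/2) = 3.612/√(21/2) = 1.1148.

d ≈ 1.115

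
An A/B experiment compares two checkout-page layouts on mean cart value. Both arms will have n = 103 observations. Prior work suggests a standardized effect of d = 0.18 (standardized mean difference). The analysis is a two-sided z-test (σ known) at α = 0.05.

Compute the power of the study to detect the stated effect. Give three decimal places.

Power ≈ 0.253

Noncentrality parameter: δ = d·√(n/2) = 0.18 × √(103/2) = 1.2917
Critical value for a two-sided test at α = 0.05: z_{α/2} = 1.960.
Power = Φ(δ − 1.960) + Φ(−δ − 1.960) = Φ(-0.668) + Φ(-3.252) = 0.2520 + 0.0006 = 0.2526.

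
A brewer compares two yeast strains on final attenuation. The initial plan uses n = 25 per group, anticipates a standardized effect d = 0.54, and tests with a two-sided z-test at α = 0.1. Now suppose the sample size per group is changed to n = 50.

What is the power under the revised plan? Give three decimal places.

Power ≈ 0.854

With n = 50 per group: δ = d·√(n/2) = 0.54 × √(50/2) = 2.7000. Critical value z_{0.05} = 1.645.
Revised power = Φ(δ − 1.645) + Φ(−δ − 1.645) = Φ(1.055) + Φ(-4.345) = 0.8543 + 0.0000 = 0.8543.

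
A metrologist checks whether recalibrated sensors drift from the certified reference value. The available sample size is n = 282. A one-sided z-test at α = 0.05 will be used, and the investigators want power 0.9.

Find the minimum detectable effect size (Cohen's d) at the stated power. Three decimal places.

d ≈ 0.174

Need Φ(δ − 1.645) = 0.9, so δ = 1.645 + 1.282 = 2.926.
δ = d·√n ⇒ d = δ/√n = 2.926/√282 = 0.1743.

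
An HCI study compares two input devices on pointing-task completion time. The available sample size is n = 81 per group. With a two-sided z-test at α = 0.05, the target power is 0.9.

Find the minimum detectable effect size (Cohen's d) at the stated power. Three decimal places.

Need Φ(δ − 1.960) = 0.9, so δ = 1.960 + 1.282 = 3.242.
(Lower-tail contribution to power is negligible for δ > 0.)
δ = d·√(n/2) ⇒ d = δ/√(n/2) = 3.242/√(81/2) = 0.5094.

d ≈ 0.509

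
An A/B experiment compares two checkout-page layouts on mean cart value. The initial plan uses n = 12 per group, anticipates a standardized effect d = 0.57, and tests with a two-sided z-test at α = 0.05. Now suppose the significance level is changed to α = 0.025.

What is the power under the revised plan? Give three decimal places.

Power ≈ 0.199

δ = d·√(n/2) = 0.57 × √(12/2) = 1.3962 (unchanged). New critical value: z_{0.0125} = 2.241.
Revised power = Φ(δ − 2.241) + Φ(−δ − 2.241) = Φ(-0.845) + Φ(-3.638) = 0.1990 + 0.0001 = 0.1991.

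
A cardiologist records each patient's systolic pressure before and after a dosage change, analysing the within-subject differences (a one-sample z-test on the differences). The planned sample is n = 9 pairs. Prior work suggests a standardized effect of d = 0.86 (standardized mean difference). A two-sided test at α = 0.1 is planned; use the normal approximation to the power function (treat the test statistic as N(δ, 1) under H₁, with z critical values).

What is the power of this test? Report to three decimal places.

Noncentrality parameter: δ = d·√n = 0.86 × √9 = 2.5800
Two-sided α = 0.1 → critical value z_{0.05} = 1.645.
Power = Φ(δ − 1.645) + Φ(−δ − 1.645) = Φ(0.935) + Φ(-4.225) = 0.8251 + 0.0000 = 0.8252.

Power ≈ 0.825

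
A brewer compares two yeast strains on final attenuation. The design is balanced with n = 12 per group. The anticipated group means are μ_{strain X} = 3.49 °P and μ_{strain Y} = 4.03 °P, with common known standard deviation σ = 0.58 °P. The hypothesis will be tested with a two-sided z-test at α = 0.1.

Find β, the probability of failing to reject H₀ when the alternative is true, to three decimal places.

β ≈ 0.262

Standardized effect: d = |μ_{strain X} − μ_{strain Y}| / σ = |3.49 − 4.03| / 0.58 = 0.9310
Noncentrality parameter: δ = d·√(n/2) = 0.9310 × √(12/2) = 2.2806
Critical value for a two-sided test at α = 0.1: z_{α/2} = 1.645.
Power = Φ(δ − 1.645) + Φ(−δ − 1.645) = Φ(0.636) + Φ(-3.925) = 0.7375 + 0.0000 = 0.7376.
Type II error: β = 1 − power = 1 − 0.7376 = 0.2624.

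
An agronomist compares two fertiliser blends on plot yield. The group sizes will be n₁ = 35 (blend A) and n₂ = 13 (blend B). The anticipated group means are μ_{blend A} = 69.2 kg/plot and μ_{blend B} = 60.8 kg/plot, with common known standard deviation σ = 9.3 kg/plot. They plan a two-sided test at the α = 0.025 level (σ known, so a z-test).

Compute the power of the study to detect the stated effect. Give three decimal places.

Standardized effect: d = |μ_{blend A} − μ_{blend B}| / σ = |69.2 − 60.8| / 9.3 = 0.9032
Noncentrality parameter: δ = d / √(1/n₁ + 1/n₂) = 0.9032 / √(1/35 + 1/13) = 2.7809
Two-sided α = 0.025 → critical value z_{0.0125} = 2.241.
Power = Φ(δ − 2.241) + Φ(−δ − 2.241) = Φ(0.539) + Φ(-5.022) = 0.7052 + 0.0000 = 0.7052.

Power ≈ 0.705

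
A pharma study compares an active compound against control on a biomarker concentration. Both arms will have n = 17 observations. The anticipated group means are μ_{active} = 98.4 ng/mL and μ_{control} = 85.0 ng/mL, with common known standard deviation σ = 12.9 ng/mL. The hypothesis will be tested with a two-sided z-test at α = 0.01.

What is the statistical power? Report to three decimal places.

Power ≈ 0.675

Standardized effect: d = |μ_{active} − μ_{control}| / σ = |98.4 − 85.0| / 12.9 = 1.0388
Noncentrality parameter: δ = d·√(n/2) = 1.0388 × √(17/2) = 3.0285
Critical value for a two-sided test at α = 0.01: z_{α/2} = 2.576.
Power = Φ(δ − 2.576) + Φ(−δ − 2.576) = Φ(0.453) + Φ(-5.604) = 0.6746 + 0.0000 = 0.6746.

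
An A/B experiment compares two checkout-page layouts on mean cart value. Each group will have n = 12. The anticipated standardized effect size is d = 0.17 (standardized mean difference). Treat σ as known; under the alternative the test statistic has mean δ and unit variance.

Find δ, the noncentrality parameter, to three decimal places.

δ ≈ 0.416

δ = d·√(n/2) = 0.17 × √(12/2) = 0.4164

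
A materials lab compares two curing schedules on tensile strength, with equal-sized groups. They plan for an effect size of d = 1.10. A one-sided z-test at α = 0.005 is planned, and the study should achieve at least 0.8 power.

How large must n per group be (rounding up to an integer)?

Set Φ(δ − 2.576) = 0.8; then δ − 2.576 = Φ⁻¹(0.8) = 0.842, giving δ = 3.417.
δ = d·√(n/2) ⇒ n = 2(δ/d)² = 2 × (3.417 / 1.10)² = 19.30.
Round up to the next whole unit.

n = 20 per group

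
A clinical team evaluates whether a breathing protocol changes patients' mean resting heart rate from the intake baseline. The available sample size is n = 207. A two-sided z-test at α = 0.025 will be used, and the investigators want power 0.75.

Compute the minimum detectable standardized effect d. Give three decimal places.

Need Φ(δ − 2.241) = 0.75, so δ = 2.241 + 0.674 = 2.916.
(Lower-tail contribution to power is negligible for δ > 0.)
δ = d·√n ⇒ d = δ/√n = 2.916/√207 = 0.2027.

d ≈ 0.203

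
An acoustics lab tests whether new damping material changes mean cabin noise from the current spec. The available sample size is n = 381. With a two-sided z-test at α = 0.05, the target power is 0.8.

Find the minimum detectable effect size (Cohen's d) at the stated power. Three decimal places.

d ≈ 0.144

Need Φ(δ − 1.960) = 0.8, so δ = 1.960 + 0.842 = 2.802.
(The second rejection-region term Φ(−δ − z_{α/2}) is negligible and dropped.)
δ = d·√n ⇒ d = δ/√n = 2.802/√381 = 0.1435.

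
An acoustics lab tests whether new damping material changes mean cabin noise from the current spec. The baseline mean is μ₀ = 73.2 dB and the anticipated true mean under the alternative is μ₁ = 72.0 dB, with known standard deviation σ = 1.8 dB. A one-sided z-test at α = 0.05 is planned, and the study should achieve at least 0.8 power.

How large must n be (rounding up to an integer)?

n = 14

Standardized effect: d = |μ₁ − μ₀| / σ = |72.0 − 73.2| / 1.8 = 0.6667
For power 0.8 need Φ(δ − z_{0.05}) = 0.8, so δ = z_{0.05} + z_{0.20} = 1.645 + 0.842 = 2.486.
δ = d·√n ⇒ n = (δ/d)² = (2.486 / 0.6667)² = 13.91.
Rounding up, n = 14.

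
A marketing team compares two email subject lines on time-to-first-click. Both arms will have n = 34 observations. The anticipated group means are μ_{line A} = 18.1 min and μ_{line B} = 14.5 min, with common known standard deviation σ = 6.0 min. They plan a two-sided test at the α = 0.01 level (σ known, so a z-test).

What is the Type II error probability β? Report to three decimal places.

β ≈ 0.541

Standardized effect: d = |μ_{line A} − μ_{line B}| / σ = |18.1 − 14.5| / 6.0 = 0.6000
Noncentrality parameter: δ = d·√(n/2) = 0.6000 × √(34/2) = 2.4739
Two-sided α = 0.01 → critical value z_{0.005} = 2.576.
Power = Φ(δ − 2.576) + Φ(−δ − 2.576) = Φ(-0.102) + Φ(-5.050) = 0.4594 + 0.0000 = 0.4594.
Type II error: β = 1 − power = 1 − 0.4594 = 0.5406.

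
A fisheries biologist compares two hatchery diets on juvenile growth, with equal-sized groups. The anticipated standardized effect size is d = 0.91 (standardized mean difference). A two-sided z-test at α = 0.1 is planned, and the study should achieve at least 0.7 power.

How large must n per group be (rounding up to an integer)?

Set Φ(δ − 1.645) = 0.7; then δ − 1.645 = Φ⁻¹(0.7) = 0.524, giving δ = 2.169.
(Ignoring the negligible lower-tail rejection probability gives the usual closed-form inversion.)
δ = d·√(n/2) ⇒ n = 2(δ/d)² = 2 × (2.169 / 0.91)² = 11.36.
Round up to the next whole unit.

n = 12 per group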